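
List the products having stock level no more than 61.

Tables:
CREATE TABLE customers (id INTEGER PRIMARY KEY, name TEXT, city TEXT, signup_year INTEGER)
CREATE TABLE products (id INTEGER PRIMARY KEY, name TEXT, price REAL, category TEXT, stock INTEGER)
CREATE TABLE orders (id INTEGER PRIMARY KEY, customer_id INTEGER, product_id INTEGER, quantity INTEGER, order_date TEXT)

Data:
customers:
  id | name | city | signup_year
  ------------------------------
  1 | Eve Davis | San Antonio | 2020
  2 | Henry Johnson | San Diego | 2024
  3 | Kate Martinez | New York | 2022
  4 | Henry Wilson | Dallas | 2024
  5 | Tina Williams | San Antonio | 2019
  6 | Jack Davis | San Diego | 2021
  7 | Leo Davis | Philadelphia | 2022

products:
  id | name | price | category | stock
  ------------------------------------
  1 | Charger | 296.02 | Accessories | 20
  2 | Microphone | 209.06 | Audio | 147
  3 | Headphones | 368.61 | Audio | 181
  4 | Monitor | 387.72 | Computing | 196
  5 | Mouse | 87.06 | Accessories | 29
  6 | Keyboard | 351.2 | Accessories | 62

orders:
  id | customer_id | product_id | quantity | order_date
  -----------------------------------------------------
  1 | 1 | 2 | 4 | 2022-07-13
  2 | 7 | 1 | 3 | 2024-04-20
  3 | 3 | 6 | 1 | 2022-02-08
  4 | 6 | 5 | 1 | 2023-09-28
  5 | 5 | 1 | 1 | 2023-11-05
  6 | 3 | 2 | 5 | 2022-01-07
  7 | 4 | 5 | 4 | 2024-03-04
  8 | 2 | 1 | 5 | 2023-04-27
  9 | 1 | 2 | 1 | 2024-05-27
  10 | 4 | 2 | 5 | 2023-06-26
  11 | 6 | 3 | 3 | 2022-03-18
SELECT name, stock FROM products WHERE stock <= 61

Execution result:
name | stock
Charger | 20
Mouse | 29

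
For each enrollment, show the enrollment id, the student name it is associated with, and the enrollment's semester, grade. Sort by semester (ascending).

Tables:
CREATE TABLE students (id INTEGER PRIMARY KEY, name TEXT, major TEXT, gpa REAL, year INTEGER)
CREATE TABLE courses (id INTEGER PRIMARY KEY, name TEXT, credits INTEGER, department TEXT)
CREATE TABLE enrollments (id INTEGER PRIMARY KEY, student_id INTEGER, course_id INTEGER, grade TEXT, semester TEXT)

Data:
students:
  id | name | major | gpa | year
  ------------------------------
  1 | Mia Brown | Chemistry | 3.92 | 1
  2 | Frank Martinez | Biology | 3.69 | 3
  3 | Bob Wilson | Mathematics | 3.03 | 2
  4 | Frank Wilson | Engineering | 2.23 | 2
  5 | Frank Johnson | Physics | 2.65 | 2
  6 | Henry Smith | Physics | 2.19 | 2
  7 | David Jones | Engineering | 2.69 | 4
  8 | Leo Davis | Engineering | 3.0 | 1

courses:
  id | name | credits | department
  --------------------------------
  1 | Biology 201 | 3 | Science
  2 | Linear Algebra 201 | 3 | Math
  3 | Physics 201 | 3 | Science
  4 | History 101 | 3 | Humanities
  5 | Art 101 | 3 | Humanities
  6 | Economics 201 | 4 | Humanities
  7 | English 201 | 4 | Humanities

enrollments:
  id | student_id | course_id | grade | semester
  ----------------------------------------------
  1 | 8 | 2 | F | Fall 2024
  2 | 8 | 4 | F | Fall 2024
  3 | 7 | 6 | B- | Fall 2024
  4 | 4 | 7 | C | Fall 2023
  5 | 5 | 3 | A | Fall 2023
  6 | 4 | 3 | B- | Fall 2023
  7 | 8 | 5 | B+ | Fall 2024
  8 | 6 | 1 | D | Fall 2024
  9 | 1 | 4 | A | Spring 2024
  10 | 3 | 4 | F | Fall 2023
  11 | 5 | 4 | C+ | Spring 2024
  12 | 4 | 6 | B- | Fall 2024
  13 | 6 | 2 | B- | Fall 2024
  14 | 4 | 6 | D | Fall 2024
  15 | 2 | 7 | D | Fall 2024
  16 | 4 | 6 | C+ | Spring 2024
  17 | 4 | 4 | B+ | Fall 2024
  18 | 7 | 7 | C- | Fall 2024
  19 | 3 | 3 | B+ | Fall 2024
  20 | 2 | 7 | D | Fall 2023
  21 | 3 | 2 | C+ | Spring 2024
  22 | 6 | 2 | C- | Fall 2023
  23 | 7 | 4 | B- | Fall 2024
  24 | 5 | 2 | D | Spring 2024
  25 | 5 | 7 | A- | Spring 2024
SELECT c.id, p.name AS student, c.semester, c.grade FROM enrollments c JOIN students p ON c.student_id = p.id ORDER BY c.semester ASC

Execution result:
id | student | semester | grade
4 | Frank Wilson | Fall 2023 | C
5 | Frank Johnson | Fall 2023 | A
6 | Frank Wilson | Fall 2023 | B-
10 | Bob Wilson | Fall 2023 | F
20 | Frank Martinez | Fall 2023 | D
22 | Henry Smith | Fall 2023 | C-
1 | Leo Davis | Fall 2024 | F
2 | Leo Davis | Fall 2024 | F
3 | David Jones | Fall 2024 | B-
7 | Leo Davis | Fall 2024 | B+
8 | Henry Smith | Fall 2024 | D
12 | Frank Wilson | Fall 2024 | B-
13 | Henry Smith | Fall 2024 | B-
14 | Frank Wilson | Fall 2024 | D
15 | Frank Martinez | Fall 2024 | D
17 | Frank Wilson | Fall 2024 | B+
18 | David Jones | Fall 2024 | C-
19 | Bob Wilson | Fall 2024 | B+
23 | David Jones | Fall 2024 | B-
9 | Mia Brown | Spring 2024 | A
11 | Frank Johnson | Spring 2024 | C+
16 | Frank Wilson | Spring 2024 | C+
21 | Bob Wilson | Spring 2024 | C+
24 | Frank Johnson | Spring 2024 | D
25 | Frank Johnson | Spring 2024 | A-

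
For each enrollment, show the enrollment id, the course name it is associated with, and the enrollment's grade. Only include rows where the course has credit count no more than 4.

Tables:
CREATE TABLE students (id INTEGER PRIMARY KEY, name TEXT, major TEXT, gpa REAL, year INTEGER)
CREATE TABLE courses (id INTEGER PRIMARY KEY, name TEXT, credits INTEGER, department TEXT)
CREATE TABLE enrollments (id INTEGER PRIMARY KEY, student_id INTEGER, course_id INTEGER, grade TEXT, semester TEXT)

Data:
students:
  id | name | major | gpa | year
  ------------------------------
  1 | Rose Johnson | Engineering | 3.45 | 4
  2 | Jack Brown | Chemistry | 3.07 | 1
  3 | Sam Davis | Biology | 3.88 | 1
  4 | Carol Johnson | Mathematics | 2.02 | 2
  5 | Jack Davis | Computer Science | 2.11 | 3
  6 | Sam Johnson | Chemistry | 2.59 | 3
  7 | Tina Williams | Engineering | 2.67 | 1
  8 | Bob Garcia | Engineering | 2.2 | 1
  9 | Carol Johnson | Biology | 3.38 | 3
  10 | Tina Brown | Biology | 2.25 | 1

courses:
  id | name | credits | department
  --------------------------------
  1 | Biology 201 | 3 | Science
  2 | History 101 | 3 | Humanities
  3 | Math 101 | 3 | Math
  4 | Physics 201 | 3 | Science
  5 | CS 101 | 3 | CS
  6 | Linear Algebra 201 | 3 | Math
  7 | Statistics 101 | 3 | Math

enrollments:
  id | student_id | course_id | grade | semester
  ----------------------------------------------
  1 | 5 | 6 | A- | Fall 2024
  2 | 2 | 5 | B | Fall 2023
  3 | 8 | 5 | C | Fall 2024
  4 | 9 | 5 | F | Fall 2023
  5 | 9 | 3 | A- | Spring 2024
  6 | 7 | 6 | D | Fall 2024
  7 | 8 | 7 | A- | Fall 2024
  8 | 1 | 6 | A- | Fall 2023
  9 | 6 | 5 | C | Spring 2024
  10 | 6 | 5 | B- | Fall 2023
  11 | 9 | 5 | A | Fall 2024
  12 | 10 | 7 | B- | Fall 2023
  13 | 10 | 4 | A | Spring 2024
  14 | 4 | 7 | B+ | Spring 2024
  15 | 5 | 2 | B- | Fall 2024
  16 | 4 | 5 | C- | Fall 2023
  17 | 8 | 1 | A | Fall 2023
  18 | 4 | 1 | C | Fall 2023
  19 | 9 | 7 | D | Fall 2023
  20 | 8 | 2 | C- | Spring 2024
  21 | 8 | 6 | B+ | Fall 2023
SELECT c.id, p.name AS course, c.grade FROM enrollments c JOIN courses p ON c.course_id = p.id WHERE p.credits <= 4

Execution result:
id | course | grade
1 | Linear Algebra 201 | A-
2 | CS 101 | B
3 | CS 101 | C
4 | CS 101 | F
5 | Math 101 | A-
6 | Linear Algebra 201 | D
7 | Statistics 101 | A-
8 | Linear Algebra 201 | A-
9 | CS 101 | C
10 | CS 101 | B-
11 | CS 101 | A
12 | Statistics 101 | B-
13 | Physics 201 | A
14 | Statistics 101 | B+
15 | History 101 | B-
16 | CS 101 | C-
17 | Biology 201 | A
18 | Biology 201 | C
19 | Statistics 101 | D
20 | History 101 | C-
21 | Linear Algebra 201 | B+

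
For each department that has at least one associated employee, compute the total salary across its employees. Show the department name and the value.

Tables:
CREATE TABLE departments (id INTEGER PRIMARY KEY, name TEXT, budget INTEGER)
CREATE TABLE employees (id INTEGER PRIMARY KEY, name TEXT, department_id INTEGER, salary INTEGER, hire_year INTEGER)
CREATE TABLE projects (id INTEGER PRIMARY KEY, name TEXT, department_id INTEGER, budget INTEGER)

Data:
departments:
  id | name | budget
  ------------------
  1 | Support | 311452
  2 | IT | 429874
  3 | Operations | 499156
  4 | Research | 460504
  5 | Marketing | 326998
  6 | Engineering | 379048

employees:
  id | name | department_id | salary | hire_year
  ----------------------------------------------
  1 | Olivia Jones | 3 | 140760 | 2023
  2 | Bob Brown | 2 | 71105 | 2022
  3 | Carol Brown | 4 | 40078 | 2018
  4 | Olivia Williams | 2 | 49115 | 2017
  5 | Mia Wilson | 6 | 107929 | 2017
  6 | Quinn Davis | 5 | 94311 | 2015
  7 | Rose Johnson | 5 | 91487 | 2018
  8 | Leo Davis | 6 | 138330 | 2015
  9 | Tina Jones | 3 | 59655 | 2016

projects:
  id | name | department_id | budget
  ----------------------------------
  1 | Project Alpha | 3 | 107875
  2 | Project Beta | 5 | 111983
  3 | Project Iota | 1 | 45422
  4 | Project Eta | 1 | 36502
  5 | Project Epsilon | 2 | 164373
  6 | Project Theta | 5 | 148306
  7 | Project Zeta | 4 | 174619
SELECT p.name, SUM(c.salary) AS sum_salary FROM employees c JOIN departments p ON c.department_id = p.id GROUP BY p.id, p.name

Execution result:
name | sum_salary
IT | 120220
Operations | 200415
Research | 40078
Marketing | 185798
Engineering | 246259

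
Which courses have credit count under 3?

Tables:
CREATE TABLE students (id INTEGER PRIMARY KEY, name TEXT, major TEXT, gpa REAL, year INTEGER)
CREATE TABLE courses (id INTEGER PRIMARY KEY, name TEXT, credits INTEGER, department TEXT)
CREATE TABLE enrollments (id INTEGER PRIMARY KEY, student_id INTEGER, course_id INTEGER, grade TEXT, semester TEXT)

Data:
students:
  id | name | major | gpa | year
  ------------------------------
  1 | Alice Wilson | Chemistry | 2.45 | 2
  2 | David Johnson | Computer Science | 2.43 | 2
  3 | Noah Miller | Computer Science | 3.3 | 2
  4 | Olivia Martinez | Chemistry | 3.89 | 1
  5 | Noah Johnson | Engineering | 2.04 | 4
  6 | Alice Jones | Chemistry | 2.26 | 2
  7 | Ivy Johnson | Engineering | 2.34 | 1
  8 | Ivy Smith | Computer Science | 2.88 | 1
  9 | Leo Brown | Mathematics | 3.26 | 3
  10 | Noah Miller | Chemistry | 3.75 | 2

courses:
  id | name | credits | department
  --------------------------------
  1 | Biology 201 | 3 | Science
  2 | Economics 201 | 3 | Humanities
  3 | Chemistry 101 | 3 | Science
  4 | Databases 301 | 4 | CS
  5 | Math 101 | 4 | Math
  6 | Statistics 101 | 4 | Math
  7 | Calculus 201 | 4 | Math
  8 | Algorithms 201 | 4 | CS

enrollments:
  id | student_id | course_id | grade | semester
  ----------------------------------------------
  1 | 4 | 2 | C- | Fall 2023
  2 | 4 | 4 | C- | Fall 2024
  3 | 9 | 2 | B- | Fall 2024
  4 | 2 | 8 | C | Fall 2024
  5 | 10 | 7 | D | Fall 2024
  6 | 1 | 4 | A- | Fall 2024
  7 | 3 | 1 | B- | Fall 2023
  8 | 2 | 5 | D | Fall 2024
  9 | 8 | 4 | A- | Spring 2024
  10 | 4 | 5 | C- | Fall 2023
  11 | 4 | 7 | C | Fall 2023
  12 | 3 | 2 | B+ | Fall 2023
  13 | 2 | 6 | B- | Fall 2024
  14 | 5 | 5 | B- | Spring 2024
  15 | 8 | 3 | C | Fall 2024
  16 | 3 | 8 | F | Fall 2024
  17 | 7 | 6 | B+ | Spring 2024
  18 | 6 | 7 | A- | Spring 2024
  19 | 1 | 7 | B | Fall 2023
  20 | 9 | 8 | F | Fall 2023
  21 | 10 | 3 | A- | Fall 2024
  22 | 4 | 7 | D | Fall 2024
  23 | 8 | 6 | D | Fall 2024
SELECT name, credits FROM courses WHERE credits < 3

Execution result:
(no rows)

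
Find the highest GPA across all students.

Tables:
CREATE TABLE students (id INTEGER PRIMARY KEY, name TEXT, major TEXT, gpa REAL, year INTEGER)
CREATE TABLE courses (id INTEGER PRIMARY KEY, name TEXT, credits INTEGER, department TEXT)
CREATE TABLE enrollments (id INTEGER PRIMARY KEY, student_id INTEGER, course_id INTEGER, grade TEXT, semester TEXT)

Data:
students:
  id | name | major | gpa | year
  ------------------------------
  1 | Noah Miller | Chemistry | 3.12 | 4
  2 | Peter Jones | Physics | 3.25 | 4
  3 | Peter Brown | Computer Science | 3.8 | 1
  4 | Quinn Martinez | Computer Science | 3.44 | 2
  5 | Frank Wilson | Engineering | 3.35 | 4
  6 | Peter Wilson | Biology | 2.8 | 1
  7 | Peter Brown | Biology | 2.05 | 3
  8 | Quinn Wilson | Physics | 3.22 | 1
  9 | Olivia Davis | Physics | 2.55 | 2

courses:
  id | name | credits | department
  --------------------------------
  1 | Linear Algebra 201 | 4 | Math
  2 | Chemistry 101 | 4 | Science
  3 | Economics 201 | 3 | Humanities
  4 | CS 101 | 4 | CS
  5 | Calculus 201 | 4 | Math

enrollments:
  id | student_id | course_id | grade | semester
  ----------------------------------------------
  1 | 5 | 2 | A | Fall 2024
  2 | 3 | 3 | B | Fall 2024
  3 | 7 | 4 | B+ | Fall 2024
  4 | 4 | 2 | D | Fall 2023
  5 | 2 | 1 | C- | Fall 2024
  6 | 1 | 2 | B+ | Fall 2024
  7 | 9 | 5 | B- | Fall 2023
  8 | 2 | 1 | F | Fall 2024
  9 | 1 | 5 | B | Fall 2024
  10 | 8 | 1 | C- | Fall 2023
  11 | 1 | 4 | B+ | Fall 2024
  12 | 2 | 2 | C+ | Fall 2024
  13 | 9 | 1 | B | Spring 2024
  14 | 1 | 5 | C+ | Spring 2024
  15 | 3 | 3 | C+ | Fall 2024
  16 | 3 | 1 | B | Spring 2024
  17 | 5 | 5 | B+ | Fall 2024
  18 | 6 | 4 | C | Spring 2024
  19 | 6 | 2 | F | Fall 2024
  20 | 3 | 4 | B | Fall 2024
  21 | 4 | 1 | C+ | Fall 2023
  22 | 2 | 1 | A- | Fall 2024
SELECT MAX(gpa) FROM students

Execution result:
3.80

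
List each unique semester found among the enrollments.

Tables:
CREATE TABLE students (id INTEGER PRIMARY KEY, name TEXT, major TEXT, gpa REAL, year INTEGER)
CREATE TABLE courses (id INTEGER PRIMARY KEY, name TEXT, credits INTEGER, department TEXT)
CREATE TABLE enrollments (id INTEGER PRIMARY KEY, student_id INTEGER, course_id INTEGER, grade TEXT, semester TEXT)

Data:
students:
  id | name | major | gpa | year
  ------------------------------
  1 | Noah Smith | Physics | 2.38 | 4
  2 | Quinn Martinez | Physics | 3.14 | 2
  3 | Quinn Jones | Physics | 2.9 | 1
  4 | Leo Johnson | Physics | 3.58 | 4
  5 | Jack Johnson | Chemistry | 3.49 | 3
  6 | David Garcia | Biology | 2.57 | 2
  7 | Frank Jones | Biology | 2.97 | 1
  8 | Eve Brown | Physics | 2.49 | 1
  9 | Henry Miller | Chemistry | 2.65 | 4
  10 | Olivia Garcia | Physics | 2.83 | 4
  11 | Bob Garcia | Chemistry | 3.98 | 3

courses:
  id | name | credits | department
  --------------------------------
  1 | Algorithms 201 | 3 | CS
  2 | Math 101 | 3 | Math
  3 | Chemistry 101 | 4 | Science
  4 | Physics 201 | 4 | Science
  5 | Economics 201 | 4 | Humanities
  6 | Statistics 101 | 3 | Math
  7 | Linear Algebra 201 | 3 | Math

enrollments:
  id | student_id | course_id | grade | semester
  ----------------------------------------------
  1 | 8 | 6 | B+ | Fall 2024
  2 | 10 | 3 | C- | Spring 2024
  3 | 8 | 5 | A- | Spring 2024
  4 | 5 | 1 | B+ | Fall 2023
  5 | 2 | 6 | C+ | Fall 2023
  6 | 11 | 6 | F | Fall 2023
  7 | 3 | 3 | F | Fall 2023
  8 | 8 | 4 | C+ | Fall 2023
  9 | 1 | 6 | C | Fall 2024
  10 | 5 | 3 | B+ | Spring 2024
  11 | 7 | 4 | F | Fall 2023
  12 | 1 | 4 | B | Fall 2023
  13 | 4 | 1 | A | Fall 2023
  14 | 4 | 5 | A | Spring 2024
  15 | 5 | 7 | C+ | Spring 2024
SELECT DISTINCT semester FROM enrollments

Execution result:
semester
Fall 2024
Spring 2024
Fall 2023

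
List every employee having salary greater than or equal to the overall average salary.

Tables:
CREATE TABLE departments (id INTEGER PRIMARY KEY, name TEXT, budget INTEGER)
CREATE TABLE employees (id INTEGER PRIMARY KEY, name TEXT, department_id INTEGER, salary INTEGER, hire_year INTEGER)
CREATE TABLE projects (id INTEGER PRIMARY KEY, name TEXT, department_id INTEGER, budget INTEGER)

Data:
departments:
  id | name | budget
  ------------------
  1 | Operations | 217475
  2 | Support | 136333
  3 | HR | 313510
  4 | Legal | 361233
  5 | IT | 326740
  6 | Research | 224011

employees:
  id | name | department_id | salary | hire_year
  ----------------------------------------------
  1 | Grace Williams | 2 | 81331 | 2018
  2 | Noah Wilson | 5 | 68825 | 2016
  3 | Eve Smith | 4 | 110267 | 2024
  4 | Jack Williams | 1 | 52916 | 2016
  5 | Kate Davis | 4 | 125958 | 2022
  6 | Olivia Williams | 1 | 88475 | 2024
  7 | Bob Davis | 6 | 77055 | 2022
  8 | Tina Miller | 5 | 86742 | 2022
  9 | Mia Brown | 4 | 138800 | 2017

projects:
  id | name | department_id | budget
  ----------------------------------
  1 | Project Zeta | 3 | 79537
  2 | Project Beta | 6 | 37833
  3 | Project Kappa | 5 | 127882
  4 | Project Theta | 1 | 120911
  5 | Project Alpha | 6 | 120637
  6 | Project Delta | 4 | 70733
SELECT name, salary FROM employees WHERE salary >= (SELECT AVG(salary) FROM employees)

Execution result:
name | salary
Eve Smith | 110267
Kate Davis | 125958
Mia Brown | 138800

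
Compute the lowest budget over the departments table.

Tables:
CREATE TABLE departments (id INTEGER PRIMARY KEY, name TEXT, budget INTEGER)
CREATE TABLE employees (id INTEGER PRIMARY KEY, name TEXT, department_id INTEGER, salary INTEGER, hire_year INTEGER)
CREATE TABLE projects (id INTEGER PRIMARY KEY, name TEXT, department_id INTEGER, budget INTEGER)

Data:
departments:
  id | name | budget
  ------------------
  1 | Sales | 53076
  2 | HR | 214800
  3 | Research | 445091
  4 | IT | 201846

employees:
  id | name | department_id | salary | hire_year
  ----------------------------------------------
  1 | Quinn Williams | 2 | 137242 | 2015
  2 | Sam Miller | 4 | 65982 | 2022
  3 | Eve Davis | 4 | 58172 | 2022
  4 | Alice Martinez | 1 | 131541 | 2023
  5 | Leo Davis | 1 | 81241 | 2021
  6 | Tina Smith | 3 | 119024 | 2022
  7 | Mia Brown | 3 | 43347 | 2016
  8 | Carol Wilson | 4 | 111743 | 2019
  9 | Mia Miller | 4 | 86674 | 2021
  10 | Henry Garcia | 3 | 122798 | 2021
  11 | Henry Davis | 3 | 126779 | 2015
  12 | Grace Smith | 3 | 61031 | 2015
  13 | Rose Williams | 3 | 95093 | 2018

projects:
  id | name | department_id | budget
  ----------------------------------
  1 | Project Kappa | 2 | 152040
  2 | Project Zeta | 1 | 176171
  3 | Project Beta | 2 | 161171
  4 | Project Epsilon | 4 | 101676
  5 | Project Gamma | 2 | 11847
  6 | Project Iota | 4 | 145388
SELECT MIN(budget) FROM departments

Execution result:
53076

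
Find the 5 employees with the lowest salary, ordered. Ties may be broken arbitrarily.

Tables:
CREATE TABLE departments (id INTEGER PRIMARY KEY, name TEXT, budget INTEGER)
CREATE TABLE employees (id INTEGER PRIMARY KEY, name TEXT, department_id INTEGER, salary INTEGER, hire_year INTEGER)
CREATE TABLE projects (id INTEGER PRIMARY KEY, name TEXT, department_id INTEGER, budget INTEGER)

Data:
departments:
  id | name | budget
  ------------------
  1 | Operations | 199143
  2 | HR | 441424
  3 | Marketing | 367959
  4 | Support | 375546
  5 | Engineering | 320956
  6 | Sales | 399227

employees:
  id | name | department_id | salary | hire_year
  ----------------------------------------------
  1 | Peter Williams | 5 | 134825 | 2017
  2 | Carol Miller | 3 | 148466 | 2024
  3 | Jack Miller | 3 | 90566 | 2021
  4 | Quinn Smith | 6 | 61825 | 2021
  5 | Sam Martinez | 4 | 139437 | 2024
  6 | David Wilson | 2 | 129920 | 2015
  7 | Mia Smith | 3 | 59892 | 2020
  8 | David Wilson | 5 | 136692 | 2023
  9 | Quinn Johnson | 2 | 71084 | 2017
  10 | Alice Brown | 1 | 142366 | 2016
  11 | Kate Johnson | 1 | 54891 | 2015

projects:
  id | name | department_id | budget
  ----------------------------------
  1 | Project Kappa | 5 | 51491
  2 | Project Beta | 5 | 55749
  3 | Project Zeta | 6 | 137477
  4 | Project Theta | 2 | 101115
SELECT name, salary FROM employees ORDER BY salary ASC LIMIT 5

Execution result:
name | salary
Kate Johnson | 54891
Mia Smith | 59892
Quinn Smith | 61825
Quinn Johnson | 71084
Jack Miller | 90566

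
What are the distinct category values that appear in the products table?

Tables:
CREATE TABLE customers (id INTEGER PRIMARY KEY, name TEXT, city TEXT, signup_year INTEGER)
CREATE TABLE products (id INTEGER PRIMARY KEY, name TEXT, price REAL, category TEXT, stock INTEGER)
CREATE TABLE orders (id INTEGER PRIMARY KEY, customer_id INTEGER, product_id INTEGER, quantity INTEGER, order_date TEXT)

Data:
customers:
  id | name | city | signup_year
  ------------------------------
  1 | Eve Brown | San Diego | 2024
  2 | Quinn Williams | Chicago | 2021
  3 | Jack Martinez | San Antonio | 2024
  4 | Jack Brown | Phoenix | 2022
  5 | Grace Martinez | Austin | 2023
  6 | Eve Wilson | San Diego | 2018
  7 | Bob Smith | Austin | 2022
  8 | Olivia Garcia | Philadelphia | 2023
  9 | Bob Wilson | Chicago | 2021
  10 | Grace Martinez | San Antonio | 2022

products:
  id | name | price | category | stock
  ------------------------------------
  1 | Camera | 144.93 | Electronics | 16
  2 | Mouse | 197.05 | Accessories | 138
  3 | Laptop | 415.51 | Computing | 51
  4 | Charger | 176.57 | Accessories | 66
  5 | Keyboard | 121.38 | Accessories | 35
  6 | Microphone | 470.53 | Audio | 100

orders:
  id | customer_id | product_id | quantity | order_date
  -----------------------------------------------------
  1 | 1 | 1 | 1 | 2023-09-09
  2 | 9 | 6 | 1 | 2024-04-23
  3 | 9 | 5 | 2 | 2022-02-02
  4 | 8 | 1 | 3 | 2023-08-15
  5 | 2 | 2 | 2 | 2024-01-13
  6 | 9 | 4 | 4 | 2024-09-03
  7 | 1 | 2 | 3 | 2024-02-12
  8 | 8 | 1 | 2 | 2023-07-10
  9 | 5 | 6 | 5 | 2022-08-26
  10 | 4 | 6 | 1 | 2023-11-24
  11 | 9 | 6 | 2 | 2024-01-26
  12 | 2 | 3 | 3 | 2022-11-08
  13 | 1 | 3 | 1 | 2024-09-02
SELECT DISTINCT category FROM products

Execution result:
category
Electronics
Accessories
Computing
Audio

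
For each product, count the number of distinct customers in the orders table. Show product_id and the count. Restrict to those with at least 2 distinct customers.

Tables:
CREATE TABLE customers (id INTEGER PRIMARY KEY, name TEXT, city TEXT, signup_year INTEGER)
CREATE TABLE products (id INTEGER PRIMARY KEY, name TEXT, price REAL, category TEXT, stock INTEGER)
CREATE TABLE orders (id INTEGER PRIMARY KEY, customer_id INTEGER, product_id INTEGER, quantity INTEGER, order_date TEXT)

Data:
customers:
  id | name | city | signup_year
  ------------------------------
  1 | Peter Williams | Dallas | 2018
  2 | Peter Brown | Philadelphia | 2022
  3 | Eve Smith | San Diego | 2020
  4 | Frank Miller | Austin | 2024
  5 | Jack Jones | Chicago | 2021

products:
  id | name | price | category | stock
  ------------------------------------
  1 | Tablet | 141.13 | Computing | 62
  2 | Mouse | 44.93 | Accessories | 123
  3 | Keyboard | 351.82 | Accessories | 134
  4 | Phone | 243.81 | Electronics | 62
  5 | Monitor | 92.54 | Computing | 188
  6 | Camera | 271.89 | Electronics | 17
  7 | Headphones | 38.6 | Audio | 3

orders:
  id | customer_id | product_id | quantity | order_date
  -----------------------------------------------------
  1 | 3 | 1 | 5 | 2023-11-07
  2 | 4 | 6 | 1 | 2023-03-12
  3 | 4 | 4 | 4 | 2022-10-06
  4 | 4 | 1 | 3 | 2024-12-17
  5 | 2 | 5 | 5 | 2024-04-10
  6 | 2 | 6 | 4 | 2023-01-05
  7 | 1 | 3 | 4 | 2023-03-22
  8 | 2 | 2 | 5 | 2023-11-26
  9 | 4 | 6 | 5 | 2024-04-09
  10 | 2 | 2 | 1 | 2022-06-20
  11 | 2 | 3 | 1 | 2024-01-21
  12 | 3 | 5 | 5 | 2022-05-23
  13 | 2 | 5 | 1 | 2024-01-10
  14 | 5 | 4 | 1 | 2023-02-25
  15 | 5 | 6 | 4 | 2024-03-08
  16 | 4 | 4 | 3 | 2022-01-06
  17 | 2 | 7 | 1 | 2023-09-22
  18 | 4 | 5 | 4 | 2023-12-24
SELECT product_id, COUNT(DISTINCT customer_id) AS distinct_customer_count FROM orders GROUP BY product_id HAVING COUNT(DISTINCT customer_id) >= 2

Execution result:
product_id | distinct_customer_count
1 | 2
3 | 2
4 | 2
5 | 3
6 | 3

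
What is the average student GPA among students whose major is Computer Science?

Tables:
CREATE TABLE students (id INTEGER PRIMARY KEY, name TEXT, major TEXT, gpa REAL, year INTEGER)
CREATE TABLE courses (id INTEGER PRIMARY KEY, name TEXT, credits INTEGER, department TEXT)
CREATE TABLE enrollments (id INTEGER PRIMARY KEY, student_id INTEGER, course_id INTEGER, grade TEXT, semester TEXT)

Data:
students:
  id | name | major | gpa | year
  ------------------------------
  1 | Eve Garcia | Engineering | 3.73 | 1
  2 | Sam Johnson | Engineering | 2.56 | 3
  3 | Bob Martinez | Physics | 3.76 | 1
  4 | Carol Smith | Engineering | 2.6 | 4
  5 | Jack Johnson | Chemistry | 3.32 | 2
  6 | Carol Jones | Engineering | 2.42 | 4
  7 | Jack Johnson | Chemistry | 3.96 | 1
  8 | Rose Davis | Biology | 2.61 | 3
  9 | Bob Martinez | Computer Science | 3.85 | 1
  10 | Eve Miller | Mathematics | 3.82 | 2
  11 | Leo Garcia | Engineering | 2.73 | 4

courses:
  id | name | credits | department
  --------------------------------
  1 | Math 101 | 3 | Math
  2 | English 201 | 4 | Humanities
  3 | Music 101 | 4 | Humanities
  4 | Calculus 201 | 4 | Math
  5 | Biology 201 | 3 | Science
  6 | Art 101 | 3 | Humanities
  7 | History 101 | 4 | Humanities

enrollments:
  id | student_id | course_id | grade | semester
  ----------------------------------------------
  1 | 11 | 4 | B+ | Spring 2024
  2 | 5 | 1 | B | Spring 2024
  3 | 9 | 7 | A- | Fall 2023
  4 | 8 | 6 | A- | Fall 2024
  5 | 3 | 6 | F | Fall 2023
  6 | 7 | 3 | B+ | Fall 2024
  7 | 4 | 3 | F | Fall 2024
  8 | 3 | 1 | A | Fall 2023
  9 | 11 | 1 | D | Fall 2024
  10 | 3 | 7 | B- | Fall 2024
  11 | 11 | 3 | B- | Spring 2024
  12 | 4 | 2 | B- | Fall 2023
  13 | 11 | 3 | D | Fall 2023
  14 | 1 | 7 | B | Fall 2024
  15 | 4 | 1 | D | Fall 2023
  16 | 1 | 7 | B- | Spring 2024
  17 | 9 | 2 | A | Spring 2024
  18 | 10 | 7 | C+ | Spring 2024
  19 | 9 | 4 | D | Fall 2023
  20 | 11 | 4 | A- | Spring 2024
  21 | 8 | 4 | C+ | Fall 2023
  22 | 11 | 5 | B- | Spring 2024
SELECT AVG(gpa) FROM students WHERE major = 'Computer Science'

Execution result:
3.85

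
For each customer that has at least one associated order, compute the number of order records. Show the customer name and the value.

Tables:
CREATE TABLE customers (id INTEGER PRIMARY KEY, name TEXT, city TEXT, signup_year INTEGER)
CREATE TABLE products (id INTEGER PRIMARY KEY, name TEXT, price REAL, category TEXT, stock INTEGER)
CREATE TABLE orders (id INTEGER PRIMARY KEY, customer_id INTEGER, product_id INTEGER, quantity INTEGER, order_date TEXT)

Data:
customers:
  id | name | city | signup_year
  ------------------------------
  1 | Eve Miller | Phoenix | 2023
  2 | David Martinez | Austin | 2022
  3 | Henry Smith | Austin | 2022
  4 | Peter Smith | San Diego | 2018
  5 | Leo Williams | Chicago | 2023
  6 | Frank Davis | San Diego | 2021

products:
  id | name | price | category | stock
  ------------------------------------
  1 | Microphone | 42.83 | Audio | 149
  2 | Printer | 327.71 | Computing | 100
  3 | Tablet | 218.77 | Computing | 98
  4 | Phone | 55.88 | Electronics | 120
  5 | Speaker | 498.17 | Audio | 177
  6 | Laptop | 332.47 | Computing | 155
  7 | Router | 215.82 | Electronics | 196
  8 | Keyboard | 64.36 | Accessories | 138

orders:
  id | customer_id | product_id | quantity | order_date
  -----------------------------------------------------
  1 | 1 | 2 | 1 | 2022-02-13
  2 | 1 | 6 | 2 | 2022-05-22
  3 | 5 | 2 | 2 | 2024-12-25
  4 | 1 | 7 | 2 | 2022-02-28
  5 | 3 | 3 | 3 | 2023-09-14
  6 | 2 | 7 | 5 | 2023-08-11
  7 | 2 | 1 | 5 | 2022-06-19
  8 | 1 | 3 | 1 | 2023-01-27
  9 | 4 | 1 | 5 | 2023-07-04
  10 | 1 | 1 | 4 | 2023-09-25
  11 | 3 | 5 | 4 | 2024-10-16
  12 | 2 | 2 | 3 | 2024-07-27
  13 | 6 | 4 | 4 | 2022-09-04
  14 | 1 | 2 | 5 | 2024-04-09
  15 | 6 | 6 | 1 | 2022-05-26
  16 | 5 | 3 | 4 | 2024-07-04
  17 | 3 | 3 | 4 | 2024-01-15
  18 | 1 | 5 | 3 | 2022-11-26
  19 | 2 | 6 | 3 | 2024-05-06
SELECT p.name, COUNT(*) AS n FROM orders c JOIN customers p ON c.customer_id = p.id GROUP BY p.id, p.name

Execution result:
name | n
Eve Miller | 7
David Martinez | 4
Henry Smith | 3
Peter Smith | 1
Leo Williams | 2
Frank Davis | 2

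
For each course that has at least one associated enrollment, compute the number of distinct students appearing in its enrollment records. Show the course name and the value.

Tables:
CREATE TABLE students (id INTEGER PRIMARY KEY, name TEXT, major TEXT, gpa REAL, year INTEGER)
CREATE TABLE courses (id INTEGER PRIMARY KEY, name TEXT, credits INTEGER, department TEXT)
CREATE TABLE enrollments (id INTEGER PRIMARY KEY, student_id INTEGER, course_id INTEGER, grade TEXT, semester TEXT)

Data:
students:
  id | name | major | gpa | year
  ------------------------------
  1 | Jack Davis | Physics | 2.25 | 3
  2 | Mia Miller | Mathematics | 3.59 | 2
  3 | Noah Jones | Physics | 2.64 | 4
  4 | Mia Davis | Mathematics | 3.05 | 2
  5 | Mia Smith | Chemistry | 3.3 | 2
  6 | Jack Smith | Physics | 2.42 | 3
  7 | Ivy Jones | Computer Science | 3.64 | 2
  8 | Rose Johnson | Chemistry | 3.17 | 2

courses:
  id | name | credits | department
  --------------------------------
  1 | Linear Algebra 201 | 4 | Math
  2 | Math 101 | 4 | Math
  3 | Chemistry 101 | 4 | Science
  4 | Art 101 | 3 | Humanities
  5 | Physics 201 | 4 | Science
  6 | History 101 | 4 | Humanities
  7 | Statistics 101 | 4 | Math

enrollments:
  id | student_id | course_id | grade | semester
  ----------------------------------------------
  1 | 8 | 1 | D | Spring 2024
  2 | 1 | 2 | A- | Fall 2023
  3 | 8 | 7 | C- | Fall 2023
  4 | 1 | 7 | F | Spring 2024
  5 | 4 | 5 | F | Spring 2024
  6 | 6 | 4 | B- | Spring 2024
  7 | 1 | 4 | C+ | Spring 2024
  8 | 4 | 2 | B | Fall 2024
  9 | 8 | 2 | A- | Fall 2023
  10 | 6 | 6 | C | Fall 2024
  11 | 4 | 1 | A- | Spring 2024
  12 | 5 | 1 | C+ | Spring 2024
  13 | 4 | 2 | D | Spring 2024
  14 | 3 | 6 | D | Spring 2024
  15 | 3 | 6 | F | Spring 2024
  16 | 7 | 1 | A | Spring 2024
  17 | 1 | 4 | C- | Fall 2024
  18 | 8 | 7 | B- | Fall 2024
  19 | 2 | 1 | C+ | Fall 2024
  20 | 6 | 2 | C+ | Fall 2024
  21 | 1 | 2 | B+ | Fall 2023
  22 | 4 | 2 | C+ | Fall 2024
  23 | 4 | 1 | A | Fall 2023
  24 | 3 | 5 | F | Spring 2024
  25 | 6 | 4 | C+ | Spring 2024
SELECT p.name, COUNT(DISTINCT c.student_id) AS distinct_student_count FROM enrollments c JOIN courses p ON c.course_id = p.id GROUP BY p.id, p.name

Execution result:
name | distinct_student_count
Linear Algebra 201 | 5
Math 101 | 4
Art 101 | 2
Physics 201 | 2
History 101 | 2
Statistics 101 | 2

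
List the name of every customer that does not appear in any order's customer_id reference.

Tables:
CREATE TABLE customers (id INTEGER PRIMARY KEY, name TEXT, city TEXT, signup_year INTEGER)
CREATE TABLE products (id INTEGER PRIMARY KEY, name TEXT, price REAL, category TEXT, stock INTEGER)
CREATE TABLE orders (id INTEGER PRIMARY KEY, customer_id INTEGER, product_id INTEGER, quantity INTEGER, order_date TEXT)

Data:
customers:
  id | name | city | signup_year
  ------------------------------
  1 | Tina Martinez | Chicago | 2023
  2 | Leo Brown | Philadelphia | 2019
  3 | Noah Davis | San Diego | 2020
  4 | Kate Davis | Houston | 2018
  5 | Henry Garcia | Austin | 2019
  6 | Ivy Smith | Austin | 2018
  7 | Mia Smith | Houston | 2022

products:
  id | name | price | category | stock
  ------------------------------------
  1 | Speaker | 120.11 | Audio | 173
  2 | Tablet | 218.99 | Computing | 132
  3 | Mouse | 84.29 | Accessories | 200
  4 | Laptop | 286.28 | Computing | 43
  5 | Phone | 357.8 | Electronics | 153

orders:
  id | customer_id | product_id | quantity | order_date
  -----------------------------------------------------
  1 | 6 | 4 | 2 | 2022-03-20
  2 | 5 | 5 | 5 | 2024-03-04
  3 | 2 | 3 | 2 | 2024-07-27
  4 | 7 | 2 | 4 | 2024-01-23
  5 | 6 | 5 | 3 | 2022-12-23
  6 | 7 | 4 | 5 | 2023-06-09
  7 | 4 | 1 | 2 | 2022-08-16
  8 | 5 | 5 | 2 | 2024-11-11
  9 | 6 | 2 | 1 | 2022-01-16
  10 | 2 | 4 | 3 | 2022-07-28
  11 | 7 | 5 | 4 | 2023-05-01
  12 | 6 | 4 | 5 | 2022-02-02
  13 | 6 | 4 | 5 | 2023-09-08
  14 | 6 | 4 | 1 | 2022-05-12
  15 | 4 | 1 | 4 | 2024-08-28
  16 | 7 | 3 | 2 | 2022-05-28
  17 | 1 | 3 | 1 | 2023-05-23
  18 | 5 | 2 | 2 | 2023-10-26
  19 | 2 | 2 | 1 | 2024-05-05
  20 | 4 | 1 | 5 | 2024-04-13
SELECT p.name FROM customers p LEFT JOIN orders c ON c.customer_id = p.id WHERE c.id IS NULL

Execution result:
Noah Davis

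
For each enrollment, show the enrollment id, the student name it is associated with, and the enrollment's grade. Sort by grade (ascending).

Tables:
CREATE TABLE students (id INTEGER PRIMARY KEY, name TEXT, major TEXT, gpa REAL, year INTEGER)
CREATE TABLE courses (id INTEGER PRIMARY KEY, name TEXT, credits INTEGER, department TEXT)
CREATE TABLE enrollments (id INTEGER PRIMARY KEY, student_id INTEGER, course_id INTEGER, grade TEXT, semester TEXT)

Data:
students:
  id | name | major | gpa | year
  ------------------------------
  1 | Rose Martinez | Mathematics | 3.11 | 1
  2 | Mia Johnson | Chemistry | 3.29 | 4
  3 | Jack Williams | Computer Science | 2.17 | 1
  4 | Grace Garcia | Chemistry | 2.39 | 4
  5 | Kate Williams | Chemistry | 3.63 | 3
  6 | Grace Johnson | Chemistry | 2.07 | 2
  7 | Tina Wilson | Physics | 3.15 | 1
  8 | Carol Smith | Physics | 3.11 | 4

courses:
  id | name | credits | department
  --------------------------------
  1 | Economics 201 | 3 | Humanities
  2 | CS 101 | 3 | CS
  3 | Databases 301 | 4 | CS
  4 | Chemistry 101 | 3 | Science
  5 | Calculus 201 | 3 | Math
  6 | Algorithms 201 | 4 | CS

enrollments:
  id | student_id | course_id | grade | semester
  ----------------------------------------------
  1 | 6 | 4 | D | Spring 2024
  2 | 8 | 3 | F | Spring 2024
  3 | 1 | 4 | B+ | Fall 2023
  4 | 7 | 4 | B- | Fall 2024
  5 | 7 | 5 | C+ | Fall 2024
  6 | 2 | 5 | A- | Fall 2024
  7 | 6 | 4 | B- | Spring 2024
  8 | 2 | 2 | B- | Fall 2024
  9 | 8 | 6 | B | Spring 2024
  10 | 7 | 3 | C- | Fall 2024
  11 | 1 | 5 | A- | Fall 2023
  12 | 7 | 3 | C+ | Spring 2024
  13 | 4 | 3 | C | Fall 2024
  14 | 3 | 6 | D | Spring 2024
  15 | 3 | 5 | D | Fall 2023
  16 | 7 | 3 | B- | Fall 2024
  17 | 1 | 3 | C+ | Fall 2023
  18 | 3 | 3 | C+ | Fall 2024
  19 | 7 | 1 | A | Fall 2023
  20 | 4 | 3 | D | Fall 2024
SELECT c.id, p.name AS student, c.grade FROM enrollments c JOIN students p ON c.student_id = p.id ORDER BY c.grade ASC

Execution result:
id | student | grade
19 | Tina Wilson | A
6 | Mia Johnson | A-
11 | Rose Martinez | A-
9 | Carol Smith | B
3 | Rose Martinez | B+
4 | Tina Wilson | B-
7 | Grace Johnson | B-
8 | Mia Johnson | B-
16 | Tina Wilson | B-
13 | Grace Garcia | C
5 | Tina Wilson | C+
12 | Tina Wilson | C+
17 | Rose Martinez | C+
18 | Jack Williams | C+
10 | Tina Wilson | C-
1 | Grace Johnson | D
14 | Jack Williams | D
15 | Jack Williams | D
20 | Grace Garcia | D
2 | Carol Smith | F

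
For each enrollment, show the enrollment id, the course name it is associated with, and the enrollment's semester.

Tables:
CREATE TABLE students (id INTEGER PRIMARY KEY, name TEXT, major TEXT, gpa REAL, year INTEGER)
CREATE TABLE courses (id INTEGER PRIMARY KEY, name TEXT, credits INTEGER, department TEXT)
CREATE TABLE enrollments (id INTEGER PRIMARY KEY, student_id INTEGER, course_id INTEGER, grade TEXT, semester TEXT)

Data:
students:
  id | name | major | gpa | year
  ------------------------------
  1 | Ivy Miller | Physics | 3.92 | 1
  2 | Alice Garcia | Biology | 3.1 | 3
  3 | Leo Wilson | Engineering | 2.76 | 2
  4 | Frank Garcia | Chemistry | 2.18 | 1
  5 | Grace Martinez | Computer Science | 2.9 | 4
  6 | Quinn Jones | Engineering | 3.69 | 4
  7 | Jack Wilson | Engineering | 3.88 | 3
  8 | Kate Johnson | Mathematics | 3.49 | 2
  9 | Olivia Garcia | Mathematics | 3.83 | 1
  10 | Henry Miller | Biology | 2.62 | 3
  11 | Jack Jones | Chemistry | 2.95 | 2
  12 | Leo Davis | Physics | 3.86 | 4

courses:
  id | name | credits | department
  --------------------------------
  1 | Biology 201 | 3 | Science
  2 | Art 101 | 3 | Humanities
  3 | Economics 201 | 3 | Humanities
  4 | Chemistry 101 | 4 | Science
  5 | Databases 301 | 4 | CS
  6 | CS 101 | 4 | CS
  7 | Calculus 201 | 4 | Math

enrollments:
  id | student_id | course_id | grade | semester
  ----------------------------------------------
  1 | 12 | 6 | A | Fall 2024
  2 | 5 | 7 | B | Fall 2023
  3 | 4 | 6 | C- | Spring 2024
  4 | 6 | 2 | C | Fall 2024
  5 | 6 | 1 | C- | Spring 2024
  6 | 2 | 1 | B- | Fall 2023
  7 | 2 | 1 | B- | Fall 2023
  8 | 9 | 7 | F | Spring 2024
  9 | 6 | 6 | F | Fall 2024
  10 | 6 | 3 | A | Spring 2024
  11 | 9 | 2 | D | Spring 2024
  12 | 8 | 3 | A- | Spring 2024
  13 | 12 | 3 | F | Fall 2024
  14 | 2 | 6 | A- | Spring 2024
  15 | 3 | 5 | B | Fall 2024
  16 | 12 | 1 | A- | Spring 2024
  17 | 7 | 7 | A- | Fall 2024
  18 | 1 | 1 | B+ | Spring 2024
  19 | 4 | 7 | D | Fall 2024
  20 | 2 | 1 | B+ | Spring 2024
SELECT c.id, p.name AS course, c.semester FROM enrollments c JOIN courses p ON c.course_id = p.id

Execution result:
id | course | semester
1 | CS 101 | Fall 2024
2 | Calculus 201 | Fall 2023
3 | CS 101 | Spring 2024
4 | Art 101 | Fall 2024
5 | Biology 201 | Spring 2024
6 | Biology 201 | Fall 2023
7 | Biology 201 | Fall 2023
8 | Calculus 201 | Spring 2024
9 | CS 101 | Fall 2024
10 | Economics 201 | Spring 2024
11 | Art 101 | Spring 2024
12 | Economics 201 | Spring 2024
13 | Economics 201 | Fall 2024
14 | CS 101 | Spring 2024
15 | Databases 301 | Fall 2024
16 | Biology 201 | Spring 2024
17 | Calculus 201 | Fall 2024
18 | Biology 201 | Spring 2024
19 | Calculus 201 | Fall 2024
20 | Biology 201 | Spring 2024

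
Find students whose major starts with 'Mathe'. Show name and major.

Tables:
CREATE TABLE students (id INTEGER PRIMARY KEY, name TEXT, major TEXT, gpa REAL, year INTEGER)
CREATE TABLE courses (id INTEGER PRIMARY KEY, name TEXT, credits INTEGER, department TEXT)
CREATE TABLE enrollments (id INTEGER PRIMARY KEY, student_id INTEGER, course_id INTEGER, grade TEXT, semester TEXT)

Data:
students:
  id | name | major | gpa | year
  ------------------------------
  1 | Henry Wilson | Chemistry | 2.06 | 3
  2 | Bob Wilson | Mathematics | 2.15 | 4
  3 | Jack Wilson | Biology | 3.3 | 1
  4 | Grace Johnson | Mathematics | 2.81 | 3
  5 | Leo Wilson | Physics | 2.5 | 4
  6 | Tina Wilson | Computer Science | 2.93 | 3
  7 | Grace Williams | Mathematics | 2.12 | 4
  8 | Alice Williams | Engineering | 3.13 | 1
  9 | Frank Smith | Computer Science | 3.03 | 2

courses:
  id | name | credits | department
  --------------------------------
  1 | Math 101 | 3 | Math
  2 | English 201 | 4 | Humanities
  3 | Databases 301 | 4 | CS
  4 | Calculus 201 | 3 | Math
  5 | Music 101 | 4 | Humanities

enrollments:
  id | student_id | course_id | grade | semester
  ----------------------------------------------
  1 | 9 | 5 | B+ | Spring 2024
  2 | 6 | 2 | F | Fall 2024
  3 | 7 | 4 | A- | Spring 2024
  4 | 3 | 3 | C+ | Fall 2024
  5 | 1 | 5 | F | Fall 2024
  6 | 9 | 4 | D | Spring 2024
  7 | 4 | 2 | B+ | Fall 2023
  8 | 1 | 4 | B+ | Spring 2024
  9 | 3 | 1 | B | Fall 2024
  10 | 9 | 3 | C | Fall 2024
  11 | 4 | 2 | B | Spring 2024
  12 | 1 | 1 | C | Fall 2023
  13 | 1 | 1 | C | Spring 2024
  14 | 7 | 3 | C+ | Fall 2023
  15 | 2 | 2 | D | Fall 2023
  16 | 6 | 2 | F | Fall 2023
SELECT name, major FROM students WHERE major LIKE 'Mathe%'

Execution result:
name | major
Bob Wilson | Mathematics
Grace Johnson | Mathematics
Grace Williams | Mathematics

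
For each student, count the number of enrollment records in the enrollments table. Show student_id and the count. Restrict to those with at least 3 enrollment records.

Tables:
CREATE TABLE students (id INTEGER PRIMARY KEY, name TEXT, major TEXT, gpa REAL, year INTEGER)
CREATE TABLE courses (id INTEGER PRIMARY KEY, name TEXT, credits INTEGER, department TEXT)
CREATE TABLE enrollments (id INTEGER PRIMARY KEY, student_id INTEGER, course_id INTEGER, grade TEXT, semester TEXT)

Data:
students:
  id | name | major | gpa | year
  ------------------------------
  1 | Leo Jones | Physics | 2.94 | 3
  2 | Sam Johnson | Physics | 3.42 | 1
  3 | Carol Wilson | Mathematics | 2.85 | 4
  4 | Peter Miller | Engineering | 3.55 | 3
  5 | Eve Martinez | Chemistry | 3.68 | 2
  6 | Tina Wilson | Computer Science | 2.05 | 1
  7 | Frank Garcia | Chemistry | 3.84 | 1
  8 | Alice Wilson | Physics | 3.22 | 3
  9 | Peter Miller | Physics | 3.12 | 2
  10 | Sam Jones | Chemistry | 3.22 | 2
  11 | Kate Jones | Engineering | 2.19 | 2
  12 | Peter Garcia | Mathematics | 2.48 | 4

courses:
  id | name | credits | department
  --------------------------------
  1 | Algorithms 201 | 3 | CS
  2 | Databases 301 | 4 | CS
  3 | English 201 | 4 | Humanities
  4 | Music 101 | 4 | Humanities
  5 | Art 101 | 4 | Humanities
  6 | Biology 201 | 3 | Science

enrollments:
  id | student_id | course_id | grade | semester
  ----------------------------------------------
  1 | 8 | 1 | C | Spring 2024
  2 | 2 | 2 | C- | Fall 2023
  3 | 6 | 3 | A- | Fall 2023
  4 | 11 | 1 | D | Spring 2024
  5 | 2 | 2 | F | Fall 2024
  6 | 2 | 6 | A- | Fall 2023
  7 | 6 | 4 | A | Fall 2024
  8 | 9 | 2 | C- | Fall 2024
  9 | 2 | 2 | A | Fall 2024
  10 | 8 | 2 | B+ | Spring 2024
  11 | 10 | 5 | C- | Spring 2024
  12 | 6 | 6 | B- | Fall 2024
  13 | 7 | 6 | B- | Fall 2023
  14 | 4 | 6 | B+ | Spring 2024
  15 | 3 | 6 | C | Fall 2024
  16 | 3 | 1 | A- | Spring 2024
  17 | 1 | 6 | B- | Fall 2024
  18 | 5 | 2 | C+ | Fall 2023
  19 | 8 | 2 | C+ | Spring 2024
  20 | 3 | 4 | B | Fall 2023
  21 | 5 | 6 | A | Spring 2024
SELECT student_id, COUNT(*) AS enrollment_count FROM enrollments GROUP BY student_id HAVING COUNT(*) >= 3

Execution result:
student_id | enrollment_count
2 | 4
3 | 3
6 | 3
8 | 3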